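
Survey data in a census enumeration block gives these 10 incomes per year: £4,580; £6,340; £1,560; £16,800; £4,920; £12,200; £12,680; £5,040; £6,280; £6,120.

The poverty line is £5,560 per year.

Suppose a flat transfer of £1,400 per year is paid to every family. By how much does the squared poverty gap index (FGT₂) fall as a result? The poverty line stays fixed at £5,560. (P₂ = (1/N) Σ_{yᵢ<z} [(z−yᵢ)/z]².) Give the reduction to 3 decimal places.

0.035

Before: below the line — £1,560, £4,580, £4,920, £5,040; squared poverty gap index (FGT₂) = 0.05706.
After the £1,400 transfer: below the line — £2,960; squared poverty gap index (FGT₂) = 0.02187.
Reduction = 0.05706 − 0.02187 = 0.035.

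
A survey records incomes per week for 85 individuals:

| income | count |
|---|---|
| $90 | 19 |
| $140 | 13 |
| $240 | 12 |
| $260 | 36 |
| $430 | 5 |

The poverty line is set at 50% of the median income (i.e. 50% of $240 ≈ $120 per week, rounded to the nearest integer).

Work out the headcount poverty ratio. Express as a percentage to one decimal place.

22.4%

19 of the 85 individuals have income below $120.
H = 19/85 = 22.4%.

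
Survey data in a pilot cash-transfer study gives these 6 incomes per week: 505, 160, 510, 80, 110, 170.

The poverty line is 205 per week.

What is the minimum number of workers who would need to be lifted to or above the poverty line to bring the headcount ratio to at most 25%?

3

Currently q = 4 of N = 6 are below the line (H = 0.667).
A headcount ratio of at most 25% allows at most ⌊0.25 × 6⌋ = 1 poor workers.
So at least 4 − 1 = 3 must be lifted.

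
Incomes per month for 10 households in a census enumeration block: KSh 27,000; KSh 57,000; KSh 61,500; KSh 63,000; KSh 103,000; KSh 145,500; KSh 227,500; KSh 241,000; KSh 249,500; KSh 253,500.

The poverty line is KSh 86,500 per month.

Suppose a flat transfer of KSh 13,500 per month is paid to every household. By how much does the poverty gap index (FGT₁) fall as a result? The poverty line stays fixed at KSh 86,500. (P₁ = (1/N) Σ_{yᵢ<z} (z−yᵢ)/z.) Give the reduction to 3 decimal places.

Before: below the line — KSh 27,000, KSh 57,000, KSh 61,500, KSh 63,000; poverty gap index (FGT₁) = 0.15896.
After the KSh 13,500 transfer: below the line — KSh 40,500, KSh 70,500, KSh 75,000, KSh 76,500; poverty gap index (FGT₁) = 0.09653.
Reduction = 0.15896 − 0.09653 = 0.062.

0.062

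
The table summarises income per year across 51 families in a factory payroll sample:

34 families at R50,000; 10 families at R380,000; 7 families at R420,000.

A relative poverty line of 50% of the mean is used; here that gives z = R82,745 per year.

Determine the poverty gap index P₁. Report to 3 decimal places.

Below z: 34×R50,000 (q = 34 of N = 51).
Gap ratios (z−y)/z: (82745−50000)/82745 = 0.3957 (×34).
Σ = 13.454952. Dividing by the full population N = 51 gives P₁ = 0.264.

0.264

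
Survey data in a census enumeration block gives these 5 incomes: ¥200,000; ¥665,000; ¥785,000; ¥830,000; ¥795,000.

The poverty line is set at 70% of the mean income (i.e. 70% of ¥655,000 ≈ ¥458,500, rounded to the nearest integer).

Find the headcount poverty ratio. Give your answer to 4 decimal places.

0.2000

1 of the 5 households have income below ¥458,500.
H = 1/5 = 0.2000.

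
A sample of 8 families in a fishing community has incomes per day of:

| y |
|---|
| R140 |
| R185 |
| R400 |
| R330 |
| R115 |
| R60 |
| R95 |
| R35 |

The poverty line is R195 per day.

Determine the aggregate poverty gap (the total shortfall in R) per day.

R540

Below the line: R35, R60, R95, R115, R140, R185 (q = 6 of N = 8).
Individual gaps: 195−35 = 160; 195−60 = 135; 195−95 = 100; 195−115 = 80; 195−140 = 55; 195−185 = 10.
Aggregate gap = R540.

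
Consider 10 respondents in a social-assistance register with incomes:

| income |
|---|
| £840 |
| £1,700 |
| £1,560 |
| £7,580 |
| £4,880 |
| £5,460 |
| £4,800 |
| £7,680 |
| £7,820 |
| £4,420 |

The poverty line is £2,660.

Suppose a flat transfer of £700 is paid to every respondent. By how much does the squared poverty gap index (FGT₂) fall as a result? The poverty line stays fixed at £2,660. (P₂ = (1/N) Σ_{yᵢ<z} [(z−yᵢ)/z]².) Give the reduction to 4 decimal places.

Before: below the line — £840, £1,560, £1,700; squared poverty gap index (FGT₂) = 0.076940.
After the £700 transfer: below the line — £1,540, £2,260, £2,400; squared poverty gap index (FGT₂) = 0.020945.
Reduction = 0.076940 − 0.020945 = 0.0560.

0.0560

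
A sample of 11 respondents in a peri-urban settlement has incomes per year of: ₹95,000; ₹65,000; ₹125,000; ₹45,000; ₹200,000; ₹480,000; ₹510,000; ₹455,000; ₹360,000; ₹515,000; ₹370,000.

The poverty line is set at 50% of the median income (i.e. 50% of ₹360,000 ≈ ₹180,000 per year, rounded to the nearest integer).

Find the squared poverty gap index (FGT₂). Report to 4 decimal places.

Poor units: ₹45,000, ₹65,000, ₹95,000, ₹125,000 (q = 4 of N = 11).
Gap ratios (z−y)/z: (180000−45000)/180000 = 0.7500; (180000−65000)/180000 = 0.6389; (180000−95000)/180000 = 0.4722; (180000−125000)/180000 = 0.3056.
Squared: 0.5625; 0.4082; 0.2230; 0.0934.
Sum = 1.287037; P₂ = 1.287037 / 11 = 0.1170.

0.1170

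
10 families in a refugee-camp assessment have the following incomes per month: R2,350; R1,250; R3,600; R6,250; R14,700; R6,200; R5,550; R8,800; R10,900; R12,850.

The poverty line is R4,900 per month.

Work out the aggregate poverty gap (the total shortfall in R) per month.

Below the line: R1,250, R2,350, R3,600 (q = 3 of N = 10).
Individual gaps: 4900−1250 = 3650; 4900−2350 = 2550; 4900−3600 = 1300.
Aggregate gap = R7,500.

R7,500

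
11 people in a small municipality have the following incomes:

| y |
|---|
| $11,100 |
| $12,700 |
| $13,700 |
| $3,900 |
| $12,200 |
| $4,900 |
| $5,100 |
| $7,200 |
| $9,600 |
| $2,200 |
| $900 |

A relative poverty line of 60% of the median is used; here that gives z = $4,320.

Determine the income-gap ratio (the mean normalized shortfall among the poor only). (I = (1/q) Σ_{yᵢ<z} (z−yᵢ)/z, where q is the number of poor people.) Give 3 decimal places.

Poor units: $900, $2,200, $3,900 (q = 3 of N = 11).
Shortfall ratios (z−y)/z: 0.7917, 0.4907, 0.0972; sum = 1.379630.
I averages over the q = 3 poor units only: 1.379630 / 3 = 0.460.

0.460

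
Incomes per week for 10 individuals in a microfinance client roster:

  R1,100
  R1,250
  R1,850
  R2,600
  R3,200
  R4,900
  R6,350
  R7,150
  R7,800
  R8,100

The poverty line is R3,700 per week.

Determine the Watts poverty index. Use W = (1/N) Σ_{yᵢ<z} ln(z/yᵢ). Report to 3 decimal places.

0.349

Incomes under z: R1,100, R1,250, R1,850, R2,600, R3,200 (q = 5 of N = 10).
Log shortfalls: ln(3700/1100) = 1.2130; ln(3700/1250) = 1.0852; ln(3700/1850) = 0.6931; ln(3700/2600) = 0.3528; ln(3700/3200) = 0.1452.
W = 3.489362 / 10 = 0.349.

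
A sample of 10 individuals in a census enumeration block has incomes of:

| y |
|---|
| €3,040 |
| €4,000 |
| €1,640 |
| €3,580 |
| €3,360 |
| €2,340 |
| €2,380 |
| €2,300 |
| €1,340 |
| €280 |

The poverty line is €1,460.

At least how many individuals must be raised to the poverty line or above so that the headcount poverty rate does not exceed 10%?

2 of the 10 individuals are poor, so H = 2/10 = 0.200.
A headcount ratio of at most 10% allows at most ⌊0.10 × 10⌋ = 1 poor individuals.
So at least 2 − 1 = 1 must be lifted.

1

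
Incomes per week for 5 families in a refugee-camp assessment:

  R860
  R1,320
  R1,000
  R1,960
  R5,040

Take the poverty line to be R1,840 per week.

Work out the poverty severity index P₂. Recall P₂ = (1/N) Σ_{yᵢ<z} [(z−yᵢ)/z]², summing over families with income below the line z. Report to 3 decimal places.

Incomes under z: R860, R1,000, R1,320 (q = 3 of N = 5).
Shortfall ratios: (1840−860)/1840 = 0.5326; (1840−1000)/1840 = 0.4565; (1840−1320)/1840 = 0.2826.
Squared: 0.2837; 0.2084; 0.0799.
Sum = 0.571952; P₂ = 0.571952 / 5 = 0.114.

0.114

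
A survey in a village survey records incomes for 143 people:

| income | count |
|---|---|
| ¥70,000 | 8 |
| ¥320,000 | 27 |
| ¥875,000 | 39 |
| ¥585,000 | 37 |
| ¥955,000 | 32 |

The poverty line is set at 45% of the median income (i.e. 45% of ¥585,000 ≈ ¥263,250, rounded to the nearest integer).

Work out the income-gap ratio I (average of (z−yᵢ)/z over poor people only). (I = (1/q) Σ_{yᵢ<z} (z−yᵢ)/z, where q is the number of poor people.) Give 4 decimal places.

0.7341

Poor units: 8×¥70,000 (q = 8 of N = 143).
Relative gaps: 0.7341 (×8); sum = 5.872745.
The income-gap ratio divides by q (the poor only): 5.872745 / 8 = 0.7341.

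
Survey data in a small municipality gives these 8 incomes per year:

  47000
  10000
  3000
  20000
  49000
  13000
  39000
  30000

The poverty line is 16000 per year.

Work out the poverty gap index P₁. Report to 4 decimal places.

0.1719

Below the line: 3000, 10000, 13000 (q = 3 of N = 8).
Normalized shortfalls: (16000−3000)/16000 = 0.8125; (16000−10000)/16000 = 0.3750; (16000−13000)/16000 = 0.1875.
Σ = 1.375000. Dividing by the full population N = 8 gives P₁ = 0.1719.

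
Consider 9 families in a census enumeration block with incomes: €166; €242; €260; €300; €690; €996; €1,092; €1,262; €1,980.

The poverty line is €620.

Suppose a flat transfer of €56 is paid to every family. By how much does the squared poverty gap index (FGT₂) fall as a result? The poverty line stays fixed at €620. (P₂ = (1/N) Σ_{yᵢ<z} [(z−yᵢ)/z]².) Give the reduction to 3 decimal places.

Before: below the line — €166, €242, €260, €300; squared poverty gap index (FGT₂) = 0.16794.
After the €56 transfer: below the line — €222, €298, €316, €356; squared poverty gap index (FGT₂) = 0.12262.
Reduction = 0.16794 − 0.12262 = 0.045.

0.045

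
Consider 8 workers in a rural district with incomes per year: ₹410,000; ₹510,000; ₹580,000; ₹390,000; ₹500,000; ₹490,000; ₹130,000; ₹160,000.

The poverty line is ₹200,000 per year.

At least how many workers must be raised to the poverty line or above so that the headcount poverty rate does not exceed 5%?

2

2 of the 8 workers are poor, so H = 2/8 = 0.250.
A headcount ratio of at most 5% allows at most ⌊0.05 × 8⌋ = 0 poor workers.
So at least 2 − 0 = 2 must be lifted.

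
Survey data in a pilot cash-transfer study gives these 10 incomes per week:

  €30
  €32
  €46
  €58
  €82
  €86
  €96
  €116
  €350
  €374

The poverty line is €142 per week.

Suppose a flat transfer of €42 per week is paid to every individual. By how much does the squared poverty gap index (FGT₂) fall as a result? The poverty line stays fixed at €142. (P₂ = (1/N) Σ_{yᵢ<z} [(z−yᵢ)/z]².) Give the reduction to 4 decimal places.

0.1771

Before: below the line — €30, €32, €46, €58, €82, €86, €96, €116; squared poverty gap index (FGT₂) = 0.250169.
After the €42 transfer: below the line — €72, €74, €88, €100, €124, €128, €138; squared poverty gap index (FGT₂) = 0.073101.
Reduction = 0.250169 − 0.073101 = 0.1771.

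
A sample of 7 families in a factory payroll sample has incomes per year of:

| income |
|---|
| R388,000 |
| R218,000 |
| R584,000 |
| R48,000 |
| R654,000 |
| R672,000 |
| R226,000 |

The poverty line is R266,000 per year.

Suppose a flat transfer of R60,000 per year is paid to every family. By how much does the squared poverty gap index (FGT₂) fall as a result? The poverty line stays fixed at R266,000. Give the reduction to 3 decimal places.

Before: below the line — R48,000, R218,000, R226,000; squared poverty gap index (FGT₂) = 0.10383.
After the R60,000 transfer: below the line — R108,000; squared poverty gap index (FGT₂) = 0.05040.
Reduction = 0.10383 − 0.05040 = 0.053.

0.053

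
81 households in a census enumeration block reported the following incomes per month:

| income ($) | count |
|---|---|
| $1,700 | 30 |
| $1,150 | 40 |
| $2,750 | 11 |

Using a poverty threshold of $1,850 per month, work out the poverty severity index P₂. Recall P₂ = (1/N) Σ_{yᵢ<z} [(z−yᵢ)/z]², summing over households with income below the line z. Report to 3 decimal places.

Below the line: 40×$1,150, 30×$1,700 (q = 70 of N = 81).
Gap ratios (z−y)/z: (1850−1150)/1850 = 0.3784 (×40); (1850−1700)/1850 = 0.0811 (×30).
Squared: 0.1432 (×40); 0.0066 (×30).
Sum = 5.924032; P₂ = 5.924032 / 81 = 0.073.

0.073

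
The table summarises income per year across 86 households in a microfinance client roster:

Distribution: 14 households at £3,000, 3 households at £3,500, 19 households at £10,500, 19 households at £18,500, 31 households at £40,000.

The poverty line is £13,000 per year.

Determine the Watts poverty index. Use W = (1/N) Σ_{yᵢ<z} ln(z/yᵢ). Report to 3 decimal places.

0.332

Below z: 14×£3,000, 3×£3,500, 19×£10,500 (q = 36 of N = 86).
Log gaps: ln(13000/3000) = 1.4663 (×14); ln(13000/3500) = 1.3122 (×3); ln(13000/10500) = 0.2136 (×19).
W = 28.523186 / 86 = 0.332.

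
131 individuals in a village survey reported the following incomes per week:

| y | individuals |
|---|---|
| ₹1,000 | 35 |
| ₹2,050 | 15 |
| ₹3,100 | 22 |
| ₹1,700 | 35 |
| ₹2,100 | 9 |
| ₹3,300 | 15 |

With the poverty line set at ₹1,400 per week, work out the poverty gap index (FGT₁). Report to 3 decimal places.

Below z: 35×₹1,000 (q = 35 of N = 131).
Shortfall ratios: (1400−1000)/1400 = 0.2857 (×35).
Sum of shortfalls = 10.000000; P₁ averages over all N: 10.000000 / 131 = 0.076.

0.076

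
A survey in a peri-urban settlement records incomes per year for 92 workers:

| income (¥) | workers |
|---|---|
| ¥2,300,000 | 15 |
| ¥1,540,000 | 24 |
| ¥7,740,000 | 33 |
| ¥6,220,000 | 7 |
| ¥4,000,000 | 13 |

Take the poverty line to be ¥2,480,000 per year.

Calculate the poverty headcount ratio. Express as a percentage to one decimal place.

42.4%

39 of the 92 workers have income below ¥2,480,000.
H = 39/92 = 42.4%.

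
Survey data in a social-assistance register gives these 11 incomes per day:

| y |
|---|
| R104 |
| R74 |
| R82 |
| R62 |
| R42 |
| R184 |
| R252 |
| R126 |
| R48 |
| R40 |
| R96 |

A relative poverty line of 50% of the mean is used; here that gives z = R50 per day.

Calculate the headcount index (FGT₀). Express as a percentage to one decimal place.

3 of the 11 workers have income below R50.
H = 3/11 = 27.3%.

27.3%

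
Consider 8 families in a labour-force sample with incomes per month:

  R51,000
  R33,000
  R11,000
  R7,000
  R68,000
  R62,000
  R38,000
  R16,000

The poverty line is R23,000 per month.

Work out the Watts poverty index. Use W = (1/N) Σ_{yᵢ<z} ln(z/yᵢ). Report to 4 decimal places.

0.2863

Incomes under z: R7,000, R11,000, R16,000 (q = 3 of N = 8).
Log shortfalls: ln(23000/7000) = 1.1896; ln(23000/11000) = 0.7376; ln(23000/16000) = 0.3629.
W = 2.290089 / 8 = 0.2863.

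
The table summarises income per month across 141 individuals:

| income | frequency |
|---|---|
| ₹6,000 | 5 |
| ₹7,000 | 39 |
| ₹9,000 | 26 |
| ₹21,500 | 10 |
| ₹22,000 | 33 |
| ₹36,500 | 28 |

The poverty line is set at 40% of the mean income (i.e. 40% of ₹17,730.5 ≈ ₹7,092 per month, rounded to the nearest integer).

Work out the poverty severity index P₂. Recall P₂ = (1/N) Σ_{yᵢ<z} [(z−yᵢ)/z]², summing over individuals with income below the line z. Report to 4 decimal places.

0.0009

Below z: 5×₹6,000, 39×₹7,000 (q = 44 of N = 141).
Shortfall ratios: (7092−6000)/7092 = 0.1540 (×5); (7092−7000)/7092 = 0.0130 (×39).
Squared: 0.0237 (×5); 0.0002 (×39).
Sum = 0.125107; P₂ = 0.125107 / 141 = 0.0009.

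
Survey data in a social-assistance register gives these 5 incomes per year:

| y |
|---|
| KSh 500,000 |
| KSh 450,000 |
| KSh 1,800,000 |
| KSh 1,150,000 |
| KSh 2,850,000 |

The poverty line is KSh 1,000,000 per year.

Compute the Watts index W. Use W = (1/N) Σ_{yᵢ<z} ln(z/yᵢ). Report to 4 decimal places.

Incomes under z: KSh 450,000, KSh 500,000 (q = 2 of N = 5).
Log gaps: ln(1000000/450000) = 0.7985; ln(1000000/500000) = 0.6931.
W = 1.491655 / 5 = 0.2983.

0.2983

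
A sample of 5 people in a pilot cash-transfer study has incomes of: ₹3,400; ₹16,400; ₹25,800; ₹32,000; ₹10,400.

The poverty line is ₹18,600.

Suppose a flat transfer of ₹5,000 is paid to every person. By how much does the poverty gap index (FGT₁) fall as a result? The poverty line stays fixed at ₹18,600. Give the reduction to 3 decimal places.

0.131

Before: below the line — ₹3,400, ₹10,400, ₹16,400; poverty gap index (FGT₁) = 0.27527.
After the ₹5,000 transfer: below the line — ₹8,400, ₹15,400; poverty gap index (FGT₁) = 0.14409.
Reduction = 0.27527 − 0.14409 = 0.131.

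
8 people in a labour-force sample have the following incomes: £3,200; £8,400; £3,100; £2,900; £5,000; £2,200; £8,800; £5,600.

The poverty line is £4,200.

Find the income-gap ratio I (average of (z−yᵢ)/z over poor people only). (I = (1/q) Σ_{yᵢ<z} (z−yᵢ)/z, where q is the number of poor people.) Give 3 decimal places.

0.321

Poor units: £2,200, £2,900, £3,100, £3,200 (q = 4 of N = 8).
Relative gaps: 0.4762, 0.3095, 0.2619, 0.2381; sum = 1.285714.
The income-gap ratio divides by q (the poor only): 1.285714 / 4 = 0.321.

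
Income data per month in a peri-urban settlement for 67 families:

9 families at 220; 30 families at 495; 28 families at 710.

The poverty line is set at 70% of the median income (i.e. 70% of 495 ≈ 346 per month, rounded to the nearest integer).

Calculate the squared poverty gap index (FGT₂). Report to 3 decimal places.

Below z: 9×220 (q = 9 of N = 67).
Normalized shortfalls: (346−220)/346 = 0.3642 (×9).
Squared: 0.1326 (×9).
Sum = 1.193525; P₂ = 1.193525 / 67 = 0.018.

0.018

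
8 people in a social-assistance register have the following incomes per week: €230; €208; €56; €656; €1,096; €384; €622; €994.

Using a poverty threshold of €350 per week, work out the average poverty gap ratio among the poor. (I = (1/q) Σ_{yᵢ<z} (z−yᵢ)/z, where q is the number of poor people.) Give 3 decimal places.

Below z: €56, €208, €230 (q = 3 of N = 8).
Relative gaps: 0.8400, 0.4057, 0.3429; sum = 1.588571.
I averages over the q = 3 poor units only: 1.588571 / 3 = 0.530.

0.530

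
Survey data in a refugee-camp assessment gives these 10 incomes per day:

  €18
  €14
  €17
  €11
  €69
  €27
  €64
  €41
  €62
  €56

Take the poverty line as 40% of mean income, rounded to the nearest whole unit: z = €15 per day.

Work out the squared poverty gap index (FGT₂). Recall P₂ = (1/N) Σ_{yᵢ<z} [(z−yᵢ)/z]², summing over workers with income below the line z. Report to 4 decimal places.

0.0076

Incomes under z: €11, €14 (q = 2 of N = 10).
Relative gaps: (15−11)/15 = 0.2667; (15−14)/15 = 0.0667.
Squared: 0.0711; 0.0044.
Sum = 0.075556; P₂ = 0.075556 / 10 = 0.0076.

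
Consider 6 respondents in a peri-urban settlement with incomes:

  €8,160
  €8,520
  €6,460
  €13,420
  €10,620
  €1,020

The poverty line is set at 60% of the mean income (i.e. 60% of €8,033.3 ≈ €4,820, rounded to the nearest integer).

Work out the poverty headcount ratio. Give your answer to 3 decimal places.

0.167

1 of the 6 respondents have income below €4,820.
H = 1/6 = 0.167.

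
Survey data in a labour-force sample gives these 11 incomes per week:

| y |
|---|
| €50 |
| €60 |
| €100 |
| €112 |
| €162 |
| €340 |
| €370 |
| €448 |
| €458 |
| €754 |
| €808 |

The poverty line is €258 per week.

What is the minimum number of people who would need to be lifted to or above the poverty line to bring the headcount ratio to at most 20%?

Currently q = 5 of N = 11 are below the line (H = 0.455).
A headcount ratio of at most 20% allows at most ⌊0.20 × 11⌋ = 2 poor people.
So at least 5 − 2 = 3 must be lifted.

3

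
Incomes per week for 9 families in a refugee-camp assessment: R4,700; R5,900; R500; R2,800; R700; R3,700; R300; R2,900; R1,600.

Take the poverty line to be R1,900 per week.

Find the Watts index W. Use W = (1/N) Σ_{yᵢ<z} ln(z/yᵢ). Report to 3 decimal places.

Poor units: R300, R500, R700, R1,600 (q = 4 of N = 9).
ln(z/y) terms: ln(1900/300) = 1.8458; ln(1900/500) = 1.3350; ln(1900/700) = 0.9985; ln(1900/1600) = 0.1719.
W = 4.351207 / 9 = 0.483.

0.483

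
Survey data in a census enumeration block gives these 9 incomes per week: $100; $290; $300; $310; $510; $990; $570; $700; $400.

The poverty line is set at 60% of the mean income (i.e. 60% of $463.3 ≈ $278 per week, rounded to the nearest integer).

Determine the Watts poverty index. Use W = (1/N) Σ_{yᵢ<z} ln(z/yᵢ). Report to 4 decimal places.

0.1136

Poor units: $100 (q = 1 of N = 9).
Log gaps: ln(278/100) = 1.0225.
W = 1.022451 / 9 = 0.1136.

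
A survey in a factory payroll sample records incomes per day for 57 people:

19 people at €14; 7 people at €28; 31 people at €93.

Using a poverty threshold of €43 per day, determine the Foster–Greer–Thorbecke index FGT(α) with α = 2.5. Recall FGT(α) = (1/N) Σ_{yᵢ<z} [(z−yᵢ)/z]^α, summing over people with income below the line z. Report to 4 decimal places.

0.1333

Below z: 19×€14, 7×€28 (q = 26 of N = 57).
Gap ratios (z−y)/z: (43−14)/43 = 0.6744 (×19); (43−28)/43 = 0.3488 (×7).
Raised to α = 2.5: 0.37353 (×19); 0.07187 (×7).
Sum = 7.600144; FGT(2.5) = 7.600144 / 57 = 0.1333.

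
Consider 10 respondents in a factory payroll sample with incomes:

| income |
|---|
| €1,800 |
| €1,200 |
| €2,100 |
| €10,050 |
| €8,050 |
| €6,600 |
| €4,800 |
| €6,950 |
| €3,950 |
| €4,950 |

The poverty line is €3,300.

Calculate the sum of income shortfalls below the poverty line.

Poor units: €1,200, €1,800, €2,100 (q = 3 of N = 10).
Individual gaps: 3300−1200 = 2100; 3300−1800 = 1500; 3300−2100 = 1200.
Aggregate gap = €4,800.

€4,800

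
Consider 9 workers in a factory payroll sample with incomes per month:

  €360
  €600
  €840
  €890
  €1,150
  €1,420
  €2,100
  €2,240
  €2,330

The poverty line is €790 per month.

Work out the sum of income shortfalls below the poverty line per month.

€620

Incomes under z: €360, €600 (q = 2 of N = 9).
Individual gaps: 790−360 = 430; 790−600 = 190.
Aggregate gap = €620.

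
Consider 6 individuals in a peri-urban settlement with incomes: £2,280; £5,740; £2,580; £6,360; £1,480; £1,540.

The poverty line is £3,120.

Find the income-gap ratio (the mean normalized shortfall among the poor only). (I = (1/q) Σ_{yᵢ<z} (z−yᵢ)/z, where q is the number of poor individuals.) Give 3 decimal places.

Poor units: £1,480, £1,540, £2,280, £2,580 (q = 4 of N = 6).
Relative gaps: 0.5256, 0.5064, 0.2692, 0.1731; sum = 1.474359.
The income-gap ratio divides by q (the poor only): 1.474359 / 4 = 0.369.

0.369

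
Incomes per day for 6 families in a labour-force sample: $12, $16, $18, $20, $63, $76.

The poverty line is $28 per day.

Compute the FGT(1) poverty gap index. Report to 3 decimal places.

0.274

Below the line: $12, $16, $18, $20 (q = 4 of N = 6).
Shortfall ratios: (28−12)/28 = 0.5714; (28−16)/28 = 0.4286; (28−18)/28 = 0.3571; (28−20)/28 = 0.2857.
Sum of shortfalls = 1.642857; P₁ averages over all N: 1.642857 / 6 = 0.274.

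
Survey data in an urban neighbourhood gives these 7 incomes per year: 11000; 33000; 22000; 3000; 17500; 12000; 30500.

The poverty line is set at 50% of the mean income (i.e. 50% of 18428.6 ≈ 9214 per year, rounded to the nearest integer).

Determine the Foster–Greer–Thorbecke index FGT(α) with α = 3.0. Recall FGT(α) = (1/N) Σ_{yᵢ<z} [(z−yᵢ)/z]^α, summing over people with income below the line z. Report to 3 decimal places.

0.044

Below z: 3000 (q = 1 of N = 7).
Relative gaps: (9214−3000)/9214 = 0.6744.
Raised to α = 3.0: 0.30674.
Sum = 0.306739; FGT(3.0) = 0.306739 / 7 = 0.044.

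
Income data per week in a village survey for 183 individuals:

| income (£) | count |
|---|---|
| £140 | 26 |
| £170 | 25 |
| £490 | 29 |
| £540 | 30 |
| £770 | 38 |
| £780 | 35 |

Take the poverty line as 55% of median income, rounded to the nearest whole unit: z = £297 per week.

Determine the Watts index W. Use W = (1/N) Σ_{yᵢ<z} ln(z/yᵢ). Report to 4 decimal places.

Below z: 26×£140, 25×£170 (q = 51 of N = 183).
ln(z/y) terms: ln(297/140) = 0.7521 (×26); ln(297/170) = 0.5579 (×25).
W = 33.502675 / 183 = 0.1831.

0.1831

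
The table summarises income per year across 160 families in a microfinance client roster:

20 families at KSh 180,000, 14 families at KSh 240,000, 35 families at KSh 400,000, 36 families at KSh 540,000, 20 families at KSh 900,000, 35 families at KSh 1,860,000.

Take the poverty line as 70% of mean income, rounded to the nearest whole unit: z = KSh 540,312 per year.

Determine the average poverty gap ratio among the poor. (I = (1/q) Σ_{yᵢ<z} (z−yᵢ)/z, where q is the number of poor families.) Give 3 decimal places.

0.288

Below z: 20×KSh 180,000, 14×KSh 240,000, 35×KSh 400,000, 36×KSh 540,000 (q = 105 of N = 160).
Shortfall ratios (z−y)/z: 0.6669 (×20), 0.5558 (×14), 0.2597 (×35), 0.0006 (×36); sum = 30.228387.
The income-gap ratio divides by q (the poor only): 30.228387 / 105 = 0.288.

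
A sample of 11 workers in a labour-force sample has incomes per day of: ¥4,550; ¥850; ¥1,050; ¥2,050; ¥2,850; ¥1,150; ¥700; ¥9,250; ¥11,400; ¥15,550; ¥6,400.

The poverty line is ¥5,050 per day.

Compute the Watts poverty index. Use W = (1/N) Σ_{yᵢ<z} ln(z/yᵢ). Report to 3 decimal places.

Poor units: ¥700, ¥850, ¥1,050, ¥1,150, ¥2,050, ¥2,850, ¥4,550 (q = 7 of N = 11).
Log shortfalls: ln(5050/700) = 1.9761; ln(5050/850) = 1.7819; ln(5050/1050) = 1.5706; ln(5050/1150) = 1.4796; ln(5050/2050) = 0.9015; ln(5050/2850) = 0.5721; ln(5050/4550) = 0.1043.
W = 8.386073 / 11 = 0.762.

0.762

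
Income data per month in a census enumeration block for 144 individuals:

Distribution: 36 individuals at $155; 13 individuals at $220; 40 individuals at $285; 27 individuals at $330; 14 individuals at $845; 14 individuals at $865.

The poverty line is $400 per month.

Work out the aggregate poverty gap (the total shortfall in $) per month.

Below the line: 36×$155, 13×$220, 40×$285, 27×$330 (q = 116 of N = 144).
Individual gaps: 36×(400−155) = 8820; 13×(400−220) = 2340; 40×(400−285) = 4600; 27×(400−330) = 1890.
Aggregate gap = $17,650.

$17,650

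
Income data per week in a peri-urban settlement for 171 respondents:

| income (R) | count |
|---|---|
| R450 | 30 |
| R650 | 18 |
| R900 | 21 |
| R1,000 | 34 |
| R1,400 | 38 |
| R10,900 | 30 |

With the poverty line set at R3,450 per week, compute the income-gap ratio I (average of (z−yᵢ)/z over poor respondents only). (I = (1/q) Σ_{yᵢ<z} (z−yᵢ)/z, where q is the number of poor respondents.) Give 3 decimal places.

0.730

Poor units: 30×R450, 18×R650, 21×R900, 34×R1,000, 38×R1,400 (q = 141 of N = 171).
Shortfall ratios (z−y)/z: 0.8696 (×30), 0.8116 (×18), 0.7391 (×21), 0.7101 (×34), 0.5942 (×38); sum = 102.942029.
I averages over the q = 141 poor units only: 102.942029 / 141 = 0.730.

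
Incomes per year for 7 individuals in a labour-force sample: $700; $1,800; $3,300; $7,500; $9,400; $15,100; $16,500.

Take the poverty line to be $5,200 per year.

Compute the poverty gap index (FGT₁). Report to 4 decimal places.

Poor units: $700, $1,800, $3,300 (q = 3 of N = 7).
Gap ratios (z−y)/z: (5200−700)/5200 = 0.8654; (5200−1800)/5200 = 0.6538; (5200−3300)/5200 = 0.3654.
Σ = 1.884615. Dividing by the full population N = 7 gives P₁ = 0.2692.

0.2692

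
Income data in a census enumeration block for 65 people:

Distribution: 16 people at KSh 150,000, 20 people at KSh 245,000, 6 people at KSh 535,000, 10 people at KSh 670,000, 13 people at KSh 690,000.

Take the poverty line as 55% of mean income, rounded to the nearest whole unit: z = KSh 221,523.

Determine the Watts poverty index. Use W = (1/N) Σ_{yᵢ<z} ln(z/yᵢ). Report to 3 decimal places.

0.096

Poor units: 16×KSh 150,000 (q = 16 of N = 65).
ln(z/y) terms: ln(221523/150000) = 0.3899 (×16).
W = 6.238258 / 65 = 0.096.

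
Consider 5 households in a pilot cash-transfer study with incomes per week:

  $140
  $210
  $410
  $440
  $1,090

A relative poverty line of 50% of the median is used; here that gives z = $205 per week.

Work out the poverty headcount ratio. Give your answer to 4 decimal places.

1 of the 5 households have income below $205.
H = 1/5 = 0.2000.

0.2000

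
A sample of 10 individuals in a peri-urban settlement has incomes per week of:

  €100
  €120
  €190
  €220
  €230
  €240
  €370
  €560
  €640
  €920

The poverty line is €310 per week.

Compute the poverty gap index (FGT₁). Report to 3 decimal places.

0.245

Poor units: €100, €120, €190, €220, €230, €240 (q = 6 of N = 10).
Relative gaps: (310−100)/310 = 0.6774; (310−120)/310 = 0.6129; (310−190)/310 = 0.3871; (310−220)/310 = 0.2903; (310−230)/310 = 0.2581; (310−240)/310 = 0.2258.
Σ = 2.451613. Dividing by the full population N = 10 gives P₁ = 0.245.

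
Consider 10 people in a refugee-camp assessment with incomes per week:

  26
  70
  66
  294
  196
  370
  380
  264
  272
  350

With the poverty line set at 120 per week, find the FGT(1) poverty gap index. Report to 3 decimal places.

0.165

Below z: 26, 66, 70 (q = 3 of N = 10).
Relative gaps: (120−26)/120 = 0.7833; (120−66)/120 = 0.4500; (120−70)/120 = 0.4167.
Σ = 1.650000. Dividing by the full population N = 10 gives P₁ = 0.165.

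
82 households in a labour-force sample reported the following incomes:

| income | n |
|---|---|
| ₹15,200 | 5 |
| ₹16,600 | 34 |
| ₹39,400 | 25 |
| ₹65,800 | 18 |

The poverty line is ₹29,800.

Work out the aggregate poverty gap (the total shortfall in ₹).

₹521,800

Below z: 5×₹15,200, 34×₹16,600 (q = 39 of N = 82).
Individual gaps: 5×(29800−15200) = 73000; 34×(29800−16600) = 448800.
Aggregate gap = ₹521,800.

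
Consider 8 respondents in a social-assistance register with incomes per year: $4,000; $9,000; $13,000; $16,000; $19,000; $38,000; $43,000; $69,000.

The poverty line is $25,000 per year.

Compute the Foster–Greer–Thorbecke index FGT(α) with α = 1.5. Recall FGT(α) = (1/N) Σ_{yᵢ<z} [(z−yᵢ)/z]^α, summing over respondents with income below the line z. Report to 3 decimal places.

0.244

Below the line: $4,000, $9,000, $13,000, $16,000, $19,000 (q = 5 of N = 8).
Shortfall ratios: (25000−4000)/25000 = 0.8400; (25000−9000)/25000 = 0.6400; (25000−13000)/25000 = 0.4800; (25000−16000)/25000 = 0.3600; (25000−19000)/25000 = 0.2400.
Raised to α = 1.5: 0.76987; 0.51200; 0.33255; 0.21600; 0.11758.
Sum = 1.948002; FGT(1.5) = 1.948002 / 8 = 0.244.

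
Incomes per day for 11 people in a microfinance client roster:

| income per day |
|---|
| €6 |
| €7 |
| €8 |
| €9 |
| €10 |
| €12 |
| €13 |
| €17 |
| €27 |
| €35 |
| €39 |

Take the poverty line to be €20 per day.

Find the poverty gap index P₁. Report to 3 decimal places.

Below the line: €6, €7, €8, €9, €10, €12, €13, €17 (q = 8 of N = 11).
Shortfall ratios: (20−6)/20 = 0.7000; (20−7)/20 = 0.6500; (20−8)/20 = 0.6000; (20−9)/20 = 0.5500; (20−10)/20 = 0.5000; (20−12)/20 = 0.4000; (20−13)/20 = 0.3500; (20−17)/20 = 0.1500.
Σ = 3.900000. Dividing by the full population N = 11 gives P₁ = 0.355.

0.355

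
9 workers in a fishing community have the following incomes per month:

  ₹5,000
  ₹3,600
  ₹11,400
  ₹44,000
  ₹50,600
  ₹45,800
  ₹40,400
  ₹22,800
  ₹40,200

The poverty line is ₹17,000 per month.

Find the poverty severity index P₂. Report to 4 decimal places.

Below the line: ₹3,600, ₹5,000, ₹11,400 (q = 3 of N = 9).
Relative gaps: (17000−3600)/17000 = 0.7882; (17000−5000)/17000 = 0.7059; (17000−11400)/17000 = 0.3294.
Squared: 0.6213; 0.4983; 0.1085.
Sum = 1.228097; P₂ = 1.228097 / 9 = 0.1365.

0.1365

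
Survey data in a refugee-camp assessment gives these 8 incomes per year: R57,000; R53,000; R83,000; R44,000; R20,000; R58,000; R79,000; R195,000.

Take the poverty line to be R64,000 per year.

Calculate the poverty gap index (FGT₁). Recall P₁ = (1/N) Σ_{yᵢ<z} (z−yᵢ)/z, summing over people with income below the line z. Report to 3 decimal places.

Below the line: R20,000, R44,000, R53,000, R57,000, R58,000 (q = 5 of N = 8).
Normalized shortfalls: (64000−20000)/64000 = 0.6875; (64000−44000)/64000 = 0.3125; (64000−53000)/64000 = 0.1719; (64000−57000)/64000 = 0.1094; (64000−58000)/64000 = 0.0938.
Sum of shortfalls = 1.375000; P₁ averages over all N: 1.375000 / 8 = 0.172.

0.172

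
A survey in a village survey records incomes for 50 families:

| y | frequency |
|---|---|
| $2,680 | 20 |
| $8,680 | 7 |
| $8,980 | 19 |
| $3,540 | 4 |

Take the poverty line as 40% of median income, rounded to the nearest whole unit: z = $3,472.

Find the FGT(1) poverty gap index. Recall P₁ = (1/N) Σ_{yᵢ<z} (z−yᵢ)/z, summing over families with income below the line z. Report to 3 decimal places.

Below the line: 20×$2,680 (q = 20 of N = 50).
Normalized shortfalls: (3472−2680)/3472 = 0.2281 (×20).
Σ = 4.562212. Dividing by the full population N = 50 gives P₁ = 0.091.

0.091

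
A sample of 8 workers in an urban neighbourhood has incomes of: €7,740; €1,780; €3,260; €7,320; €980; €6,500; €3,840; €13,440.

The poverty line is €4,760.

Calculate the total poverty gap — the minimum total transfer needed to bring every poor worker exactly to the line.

Below the line: €980, €1,780, €3,260, €3,840 (q = 4 of N = 8).
Individual gaps: 4760−980 = 3780; 4760−1780 = 2980; 4760−3260 = 1500; 4760−3840 = 920.
Aggregate gap = €9,180.

€9,180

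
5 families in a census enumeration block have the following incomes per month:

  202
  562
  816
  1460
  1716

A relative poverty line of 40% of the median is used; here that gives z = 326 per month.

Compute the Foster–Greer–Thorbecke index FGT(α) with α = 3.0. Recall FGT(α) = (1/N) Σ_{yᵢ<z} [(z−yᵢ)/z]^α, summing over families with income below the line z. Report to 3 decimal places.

Below z: 202 (q = 1 of N = 5).
Shortfall ratios: (326−202)/326 = 0.3804.
Raised to α = 3.0: 0.05503.
Sum = 0.055032; FGT(3.0) = 0.055032 / 5 = 0.011.

0.011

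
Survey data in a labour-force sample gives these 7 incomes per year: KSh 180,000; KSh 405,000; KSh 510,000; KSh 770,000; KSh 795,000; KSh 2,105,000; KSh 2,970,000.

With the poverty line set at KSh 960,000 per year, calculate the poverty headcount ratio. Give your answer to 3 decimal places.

0.714

5 of the 7 families have income below KSh 960,000.
H = 5/7 = 0.714.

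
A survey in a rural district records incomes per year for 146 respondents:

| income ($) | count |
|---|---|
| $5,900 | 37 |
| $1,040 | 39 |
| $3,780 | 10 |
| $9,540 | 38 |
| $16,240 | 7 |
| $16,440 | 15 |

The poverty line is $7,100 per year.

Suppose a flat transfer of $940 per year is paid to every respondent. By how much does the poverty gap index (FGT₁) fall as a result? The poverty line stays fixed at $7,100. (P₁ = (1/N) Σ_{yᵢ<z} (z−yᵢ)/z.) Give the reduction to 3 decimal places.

Before: below the line — 39×$1,040, 10×$3,780, 37×$5,900; poverty gap index (FGT₁) = 0.30286.
After the $940 transfer: below the line — 39×$1,980, 10×$4,720, 37×$6,840; poverty gap index (FGT₁) = 0.22487.
Reduction = 0.30286 − 0.22487 = 0.078.

0.078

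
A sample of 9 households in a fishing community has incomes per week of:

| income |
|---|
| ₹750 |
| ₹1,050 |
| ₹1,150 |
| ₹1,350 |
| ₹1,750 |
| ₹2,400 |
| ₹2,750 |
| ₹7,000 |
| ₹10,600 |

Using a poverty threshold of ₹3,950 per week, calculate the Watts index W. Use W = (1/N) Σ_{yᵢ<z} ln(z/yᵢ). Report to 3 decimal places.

0.774

Below the line: ₹750, ₹1,050, ₹1,150, ₹1,350, ₹1,750, ₹2,400, ₹2,750 (q = 7 of N = 9).
ln(z/y) terms: ln(3950/750) = 1.6614; ln(3950/1050) = 1.3249; ln(3950/1150) = 1.2340; ln(3950/1350) = 1.0736; ln(3950/1750) = 0.8141; ln(3950/2400) = 0.4982; ln(3950/2750) = 0.3621.
W = 6.968349 / 9 = 0.774.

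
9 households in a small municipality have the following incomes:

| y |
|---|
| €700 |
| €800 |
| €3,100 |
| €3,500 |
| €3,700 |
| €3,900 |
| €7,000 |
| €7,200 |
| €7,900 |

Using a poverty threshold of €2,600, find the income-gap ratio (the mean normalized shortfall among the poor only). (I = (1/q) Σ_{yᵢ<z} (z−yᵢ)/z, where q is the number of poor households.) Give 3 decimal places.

0.712

Below z: €700, €800 (q = 2 of N = 9).
Shortfall ratios (z−y)/z: 0.7308, 0.6923; sum = 1.423077.
I averages over the q = 2 poor units only: 1.423077 / 2 = 0.712.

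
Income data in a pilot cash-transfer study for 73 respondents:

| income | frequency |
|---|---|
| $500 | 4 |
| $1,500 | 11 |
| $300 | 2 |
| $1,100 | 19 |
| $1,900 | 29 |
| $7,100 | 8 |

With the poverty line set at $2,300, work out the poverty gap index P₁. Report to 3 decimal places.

0.324

Below the line: 2×$300, 4×$500, 19×$1,100, 11×$1,500, 29×$1,900 (q = 65 of N = 73).
Relative gaps: (2300−300)/2300 = 0.8696 (×2); (2300−500)/2300 = 0.7826 (×4); (2300−1100)/2300 = 0.5217 (×19); (2300−1500)/2300 = 0.3478 (×11); (2300−1900)/2300 = 0.1739 (×29).
Sum of shortfalls = 23.652174; P₁ averages over all N: 23.652174 / 73 = 0.324.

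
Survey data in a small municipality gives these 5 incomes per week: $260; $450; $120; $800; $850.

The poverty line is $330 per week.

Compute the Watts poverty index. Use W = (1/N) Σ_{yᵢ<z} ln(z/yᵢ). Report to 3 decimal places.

0.250

Below z: $120, $260 (q = 2 of N = 5).
ln(z/y) terms: ln(330/120) = 1.0116; ln(330/260) = 0.2384.
W = 1.250012 / 5 = 0.250.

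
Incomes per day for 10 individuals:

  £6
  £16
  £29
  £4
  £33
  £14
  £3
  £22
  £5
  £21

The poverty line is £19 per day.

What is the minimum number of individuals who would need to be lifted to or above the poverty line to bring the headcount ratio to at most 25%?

6 of the 10 individuals are poor, so H = 6/10 = 0.600.
A headcount ratio of at most 25% allows at most ⌊0.25 × 10⌋ = 2 poor individuals.
So at least 6 − 2 = 4 must be lifted.

4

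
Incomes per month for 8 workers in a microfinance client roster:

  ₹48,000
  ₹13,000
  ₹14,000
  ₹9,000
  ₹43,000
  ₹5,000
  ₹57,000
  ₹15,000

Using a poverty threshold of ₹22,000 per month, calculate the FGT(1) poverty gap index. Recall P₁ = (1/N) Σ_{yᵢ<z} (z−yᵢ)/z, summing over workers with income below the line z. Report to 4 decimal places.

0.3068

Below the line: ₹5,000, ₹9,000, ₹13,000, ₹14,000, ₹15,000 (q = 5 of N = 8).
Relative gaps: (22000−5000)/22000 = 0.7727; (22000−9000)/22000 = 0.5909; (22000−13000)/22000 = 0.4091; (22000−14000)/22000 = 0.3636; (22000−15000)/22000 = 0.3182.
Sum of shortfalls = 2.454545; P₁ averages over all N: 2.454545 / 8 = 0.3068.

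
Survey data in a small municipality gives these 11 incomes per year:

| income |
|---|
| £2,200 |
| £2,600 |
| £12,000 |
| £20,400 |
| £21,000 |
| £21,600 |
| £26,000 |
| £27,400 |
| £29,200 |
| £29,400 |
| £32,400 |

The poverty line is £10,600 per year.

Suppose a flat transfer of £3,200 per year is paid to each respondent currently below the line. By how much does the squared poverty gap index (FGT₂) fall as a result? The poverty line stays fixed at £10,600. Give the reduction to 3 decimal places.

Before: below the line — £2,200, £2,600; squared poverty gap index (FGT₂) = 0.10887.
After the £3,200 transfer: below the line — £5,400, £5,800; squared poverty gap index (FGT₂) = 0.04052.
Reduction = 0.10887 − 0.04052 = 0.068.

0.068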